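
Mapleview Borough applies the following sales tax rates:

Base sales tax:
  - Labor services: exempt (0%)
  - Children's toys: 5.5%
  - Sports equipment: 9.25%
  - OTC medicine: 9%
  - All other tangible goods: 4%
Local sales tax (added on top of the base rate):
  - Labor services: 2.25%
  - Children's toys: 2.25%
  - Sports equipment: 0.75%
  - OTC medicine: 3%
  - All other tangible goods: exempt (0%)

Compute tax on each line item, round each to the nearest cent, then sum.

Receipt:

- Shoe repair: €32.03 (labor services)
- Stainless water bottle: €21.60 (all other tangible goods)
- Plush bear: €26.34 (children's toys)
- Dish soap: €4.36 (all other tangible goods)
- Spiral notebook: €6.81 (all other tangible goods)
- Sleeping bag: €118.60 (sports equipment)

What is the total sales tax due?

€15.92

Shoe repair €32.03: labor services → 0% + 2.25% local = 2.25% → €0.72
Stainless water bottle €21.60: all other tangible goods → 4% + 0% local = 4% → €0.86
Plush bear €26.34: children's toys → 5.5% + 2.25% local = 7.75% → €2.04
Dish soap €4.36: all other tangible goods → 4% + 0% local = 4% → €0.17
Spiral notebook €6.81: all other tangible goods → 4% + 0% local = 4% → €0.27
Sleeping bag €118.60: sports equipment → 9.25% + 0.75% local = 10% → €11.86
Total tax = €0.72 + €0.86 + €2.04 + €0.17 + €0.27 + €11.86 = €15.92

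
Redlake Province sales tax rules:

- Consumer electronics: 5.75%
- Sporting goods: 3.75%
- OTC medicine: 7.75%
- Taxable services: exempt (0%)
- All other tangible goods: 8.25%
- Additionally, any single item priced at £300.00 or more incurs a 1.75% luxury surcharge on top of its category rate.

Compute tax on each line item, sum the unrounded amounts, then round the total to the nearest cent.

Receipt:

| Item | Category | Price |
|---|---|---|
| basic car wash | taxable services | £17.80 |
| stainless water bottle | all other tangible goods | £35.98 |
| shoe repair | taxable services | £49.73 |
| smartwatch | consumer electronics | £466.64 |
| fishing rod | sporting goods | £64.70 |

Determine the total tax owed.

£40.39

Basic car wash £17.80: taxable services → 0% → £0.00
Stainless water bottle £35.98: all other tangible goods → 8.25% → £2.96835
Shoe repair £49.73: taxable services → 0% → £0.00
Smartwatch £466.64: consumer electronics → 5.75% + 1.75% surcharge = 7.5% → £34.998
Fishing rod £64.70: sporting goods → 3.75% → £2.42625
Unrounded tax sum = £40.3926 → £40.39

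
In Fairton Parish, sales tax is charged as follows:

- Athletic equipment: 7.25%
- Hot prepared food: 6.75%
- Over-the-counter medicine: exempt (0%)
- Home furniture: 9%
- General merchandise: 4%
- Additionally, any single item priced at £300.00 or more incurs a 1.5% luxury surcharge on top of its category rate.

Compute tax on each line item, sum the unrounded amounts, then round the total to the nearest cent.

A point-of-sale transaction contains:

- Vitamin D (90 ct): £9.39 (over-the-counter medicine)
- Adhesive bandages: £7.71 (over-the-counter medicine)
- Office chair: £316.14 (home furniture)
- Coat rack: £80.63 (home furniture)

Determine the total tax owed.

£40.45

Vitamin D (90 ct) £9.39: over-the-counter medicine → 0% → £0.00
Adhesive bandages £7.71: over-the-counter medicine → 0% → £0.00
Office chair £316.14: home furniture → 9% + 1.5% surcharge = 10.5% → £33.1947
Coat rack £80.63: home furniture → 9% → £7.2567
Unrounded tax sum = £40.4514 → £40.45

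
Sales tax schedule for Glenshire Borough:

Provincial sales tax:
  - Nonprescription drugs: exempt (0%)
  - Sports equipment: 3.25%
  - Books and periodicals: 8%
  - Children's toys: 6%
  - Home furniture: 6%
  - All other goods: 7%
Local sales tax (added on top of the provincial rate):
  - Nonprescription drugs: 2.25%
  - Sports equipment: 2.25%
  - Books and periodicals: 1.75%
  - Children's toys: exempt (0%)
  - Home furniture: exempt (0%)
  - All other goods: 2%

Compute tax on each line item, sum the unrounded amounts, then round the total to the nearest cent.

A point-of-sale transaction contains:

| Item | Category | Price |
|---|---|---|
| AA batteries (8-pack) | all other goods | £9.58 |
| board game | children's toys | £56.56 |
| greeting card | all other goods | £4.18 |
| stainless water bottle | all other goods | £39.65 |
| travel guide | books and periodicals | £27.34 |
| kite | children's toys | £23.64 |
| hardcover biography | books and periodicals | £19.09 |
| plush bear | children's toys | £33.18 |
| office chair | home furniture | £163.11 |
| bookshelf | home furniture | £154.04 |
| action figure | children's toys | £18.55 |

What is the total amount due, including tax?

£585.20

AA batteries (8-pack) £9.58: all other goods → 7% + 2% local = 9% → £0.8622
Board game £56.56: children's toys → 6% + 0% local = 6% → £3.3936
Greeting card £4.18: all other goods → 7% + 2% local = 9% → £0.3762
Stainless water bottle £39.65: all other goods → 7% + 2% local = 9% → £3.5685
Travel guide £27.34: books and periodicals → 8% + 1.75% local = 9.75% → £2.66565
Kite £23.64: children's toys → 6% + 0% local = 6% → £1.4184
Hardcover biography £19.09: books and periodicals → 8% + 1.75% local = 9.75% → £1.861275
Plush bear £33.18: children's toys → 6% + 0% local = 6% → £1.9908
Office chair £163.11: home furniture → 6% + 0% local = 6% → £9.7866
Bookshelf £154.04: home furniture → 6% + 0% local = 6% → £9.2424
Action figure £18.55: children's toys → 6% + 0% local = 6% → £1.113
Subtotal = £548.92; unrounded tax = £36.278625 → £36.28; total due = £585.20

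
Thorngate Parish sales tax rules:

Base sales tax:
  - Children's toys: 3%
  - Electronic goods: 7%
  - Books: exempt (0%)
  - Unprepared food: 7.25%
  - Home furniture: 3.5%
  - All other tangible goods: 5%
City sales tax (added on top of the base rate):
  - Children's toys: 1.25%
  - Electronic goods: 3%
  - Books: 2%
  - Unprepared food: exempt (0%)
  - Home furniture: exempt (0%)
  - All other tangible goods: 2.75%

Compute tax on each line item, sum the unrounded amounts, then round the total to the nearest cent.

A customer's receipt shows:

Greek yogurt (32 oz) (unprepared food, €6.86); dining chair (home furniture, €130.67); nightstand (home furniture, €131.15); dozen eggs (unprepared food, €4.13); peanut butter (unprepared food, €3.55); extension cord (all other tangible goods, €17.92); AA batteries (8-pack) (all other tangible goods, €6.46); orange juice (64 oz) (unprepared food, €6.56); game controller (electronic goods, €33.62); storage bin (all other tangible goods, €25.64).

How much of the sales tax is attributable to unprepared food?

€1.53

Greek yogurt (32 oz) €6.86: unprepared food → 7.25% + 0% city = 7.25% → €0.49735
Dozen eggs €4.13: unprepared food → 7.25% + 0% city = 7.25% → €0.299425
Peanut butter €3.55: unprepared food → 7.25% + 0% city = 7.25% → €0.257375
Orange juice (64 oz) €6.56: unprepared food → 7.25% + 0% city = 7.25% → €0.4756
Tax on unprepared food: unrounded sum = €1.52975 → €1.53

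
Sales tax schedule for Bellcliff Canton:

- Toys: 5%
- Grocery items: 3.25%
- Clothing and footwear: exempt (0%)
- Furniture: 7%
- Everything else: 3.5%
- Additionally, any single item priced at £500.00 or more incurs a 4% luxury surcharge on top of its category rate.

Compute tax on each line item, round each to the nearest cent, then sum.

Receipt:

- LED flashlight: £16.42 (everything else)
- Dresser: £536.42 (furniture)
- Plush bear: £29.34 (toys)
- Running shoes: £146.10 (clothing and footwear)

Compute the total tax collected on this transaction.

£61.05

LED flashlight £16.42: everything else → 3.5% → £0.57
Dresser £536.42: furniture → 7% + 4% surcharge = 11% → £59.01
Plush bear £29.34: toys → 5% → £1.47
Running shoes £146.10: clothing and footwear → 0% → £0.00
Total tax = £0.57 + £59.01 + £1.47 = £61.05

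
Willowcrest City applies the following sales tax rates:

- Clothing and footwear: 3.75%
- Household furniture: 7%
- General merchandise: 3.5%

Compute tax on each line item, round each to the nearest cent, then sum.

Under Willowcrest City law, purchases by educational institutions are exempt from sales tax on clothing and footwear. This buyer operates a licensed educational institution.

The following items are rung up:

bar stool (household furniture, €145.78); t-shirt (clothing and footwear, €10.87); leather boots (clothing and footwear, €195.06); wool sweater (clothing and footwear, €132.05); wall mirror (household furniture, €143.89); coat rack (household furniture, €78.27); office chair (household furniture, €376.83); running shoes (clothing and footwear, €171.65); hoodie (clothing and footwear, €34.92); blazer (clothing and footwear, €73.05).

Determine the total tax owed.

€52.13

Bar stool €145.78: household furniture → 7% → €10.20
T-shirt €10.87: clothing and footwear, buyer-exempt → 0% → €0.00
Leather boots €195.06: clothing and footwear, buyer-exempt → 0% → €0.00
Wool sweater €132.05: clothing and footwear, buyer-exempt → 0% → €0.00
Wall mirror €143.89: household furniture → 7% → €10.07
Coat rack €78.27: household furniture → 7% → €5.48
Office chair €376.83: household furniture → 7% → €26.38
Running shoes €171.65: clothing and footwear, buyer-exempt → 0% → €0.00
Hoodie €34.92: clothing and footwear, buyer-exempt → 0% → €0.00
Blazer €73.05: clothing and footwear, buyer-exempt → 0% → €0.00
Total tax = €10.20 + €10.07 + €5.48 + €26.38 = €52.13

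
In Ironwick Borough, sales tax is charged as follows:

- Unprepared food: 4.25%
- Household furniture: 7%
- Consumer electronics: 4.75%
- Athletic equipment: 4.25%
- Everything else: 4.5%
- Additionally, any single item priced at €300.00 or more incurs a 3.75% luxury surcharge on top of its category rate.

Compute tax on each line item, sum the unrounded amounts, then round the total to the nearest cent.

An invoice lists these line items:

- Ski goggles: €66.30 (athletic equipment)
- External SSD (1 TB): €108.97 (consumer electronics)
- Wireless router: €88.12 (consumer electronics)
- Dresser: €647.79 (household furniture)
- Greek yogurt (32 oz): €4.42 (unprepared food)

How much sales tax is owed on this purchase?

€82.00

Ski goggles €66.30: athletic equipment → 4.25% → €2.81775
External SSD (1 TB) €108.97: consumer electronics → 4.75% → €5.176075
Wireless router €88.12: consumer electronics → 4.75% → €4.1857
Dresser €647.79: household furniture → 7% + 3.75% surcharge = 10.75% → €69.637425
Greek yogurt (32 oz) €4.42: unprepared food → 4.25% → €0.18785
Unrounded tax sum = €82.0048 → €82.00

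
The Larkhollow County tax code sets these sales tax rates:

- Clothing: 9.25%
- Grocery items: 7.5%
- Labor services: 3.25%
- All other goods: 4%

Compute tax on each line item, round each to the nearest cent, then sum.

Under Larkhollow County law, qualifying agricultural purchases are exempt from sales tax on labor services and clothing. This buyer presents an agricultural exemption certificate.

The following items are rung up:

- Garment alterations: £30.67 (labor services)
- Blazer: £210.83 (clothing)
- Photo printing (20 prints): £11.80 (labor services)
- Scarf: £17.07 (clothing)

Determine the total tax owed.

Garment alterations £30.67: labor services, buyer-exempt → 0% → £0.00
Blazer £210.83: clothing, buyer-exempt → 0% → £0.00
Photo printing (20 prints) £11.80: labor services, buyer-exempt → 0% → £0.00
Scarf £17.07: clothing, buyer-exempt → 0% → £0.00
Total tax = £0.00

£0.00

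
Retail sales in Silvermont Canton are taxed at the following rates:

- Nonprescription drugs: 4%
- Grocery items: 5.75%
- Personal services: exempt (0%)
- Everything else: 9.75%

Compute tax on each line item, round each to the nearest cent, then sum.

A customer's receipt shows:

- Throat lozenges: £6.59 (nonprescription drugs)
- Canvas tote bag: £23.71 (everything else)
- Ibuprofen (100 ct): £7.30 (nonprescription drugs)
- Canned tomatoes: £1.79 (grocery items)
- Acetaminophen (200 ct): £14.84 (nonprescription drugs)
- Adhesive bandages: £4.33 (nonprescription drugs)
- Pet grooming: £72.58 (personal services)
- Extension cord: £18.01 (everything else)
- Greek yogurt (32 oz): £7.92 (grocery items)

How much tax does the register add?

Throat lozenges £6.59: nonprescription drugs → 4% → £0.26
Canvas tote bag £23.71: everything else → 9.75% → £2.31
Ibuprofen (100 ct) £7.30: nonprescription drugs → 4% → £0.29
Canned tomatoes £1.79: grocery items → 5.75% → £0.10
Acetaminophen (200 ct) £14.84: nonprescription drugs → 4% → £0.59
Adhesive bandages £4.33: nonprescription drugs → 4% → £0.17
Pet grooming £72.58: personal services → 0% → £0.00
Extension cord £18.01: everything else → 9.75% → £1.76
Greek yogurt (32 oz) £7.92: grocery items → 5.75% → £0.46
Total tax = £0.26 + £2.31 + £0.29 + £0.10 + £0.59 + £0.17 + £1.76 + £0.46 = £5.94

£5.94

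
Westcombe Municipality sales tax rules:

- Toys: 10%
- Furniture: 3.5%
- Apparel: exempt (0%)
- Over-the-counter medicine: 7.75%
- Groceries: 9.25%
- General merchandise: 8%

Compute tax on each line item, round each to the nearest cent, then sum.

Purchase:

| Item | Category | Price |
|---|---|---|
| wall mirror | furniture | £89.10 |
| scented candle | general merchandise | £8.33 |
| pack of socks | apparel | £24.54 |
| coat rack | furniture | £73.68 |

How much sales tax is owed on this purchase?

£6.37

Wall mirror £89.10: furniture → 3.5% → £3.12
Scented candle £8.33: general merchandise → 8% → £0.67
Pack of socks £24.54: apparel → 0% → £0.00
Coat rack £73.68: furniture → 3.5% → £2.58
Total tax = £3.12 + £0.67 + £2.58 = £6.37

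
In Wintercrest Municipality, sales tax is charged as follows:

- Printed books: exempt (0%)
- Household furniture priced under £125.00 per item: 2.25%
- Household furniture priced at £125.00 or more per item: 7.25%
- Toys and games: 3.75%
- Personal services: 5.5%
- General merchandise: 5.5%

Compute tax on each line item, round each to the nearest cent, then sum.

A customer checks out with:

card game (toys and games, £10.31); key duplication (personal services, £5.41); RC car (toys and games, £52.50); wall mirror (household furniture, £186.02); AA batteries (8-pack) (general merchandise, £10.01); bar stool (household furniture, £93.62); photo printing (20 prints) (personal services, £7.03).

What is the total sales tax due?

£19.20

Card game £10.31: toys and games → 3.75% → £0.39
Key duplication £5.41: personal services → 5.5% → £0.30
RC car £52.50: toys and games → 3.75% → £1.97
Wall mirror £186.02: household furniture, £125.00 or more → 7.25% → £13.49
AA batteries (8-pack) £10.01: general merchandise → 5.5% → £0.55
Bar stool £93.62: household furniture, under £125.00 → 2.25% → £2.11
Photo printing (20 prints) £7.03: personal services → 5.5% → £0.39
Total tax = £0.39 + £0.30 + £1.97 + £13.49 + £0.55 + £2.11 + £0.39 = £19.20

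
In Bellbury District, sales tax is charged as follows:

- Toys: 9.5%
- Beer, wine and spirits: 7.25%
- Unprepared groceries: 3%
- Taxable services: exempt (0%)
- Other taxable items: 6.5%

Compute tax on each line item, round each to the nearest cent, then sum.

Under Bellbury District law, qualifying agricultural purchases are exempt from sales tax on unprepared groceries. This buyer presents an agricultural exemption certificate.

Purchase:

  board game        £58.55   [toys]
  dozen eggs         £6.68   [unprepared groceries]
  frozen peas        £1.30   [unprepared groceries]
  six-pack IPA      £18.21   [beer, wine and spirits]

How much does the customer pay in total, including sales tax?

£91.62

Board game £58.55: toys → 9.5% → £5.56
Dozen eggs £6.68: unprepared groceries, buyer-exempt → 0% → £0.00
Frozen peas £1.30: unprepared groceries, buyer-exempt → 0% → £0.00
Six-pack IPA £18.21: beer, wine and spirits → 7.25% → £1.32
Subtotal = £84.74; tax = £6.88; total due = £91.62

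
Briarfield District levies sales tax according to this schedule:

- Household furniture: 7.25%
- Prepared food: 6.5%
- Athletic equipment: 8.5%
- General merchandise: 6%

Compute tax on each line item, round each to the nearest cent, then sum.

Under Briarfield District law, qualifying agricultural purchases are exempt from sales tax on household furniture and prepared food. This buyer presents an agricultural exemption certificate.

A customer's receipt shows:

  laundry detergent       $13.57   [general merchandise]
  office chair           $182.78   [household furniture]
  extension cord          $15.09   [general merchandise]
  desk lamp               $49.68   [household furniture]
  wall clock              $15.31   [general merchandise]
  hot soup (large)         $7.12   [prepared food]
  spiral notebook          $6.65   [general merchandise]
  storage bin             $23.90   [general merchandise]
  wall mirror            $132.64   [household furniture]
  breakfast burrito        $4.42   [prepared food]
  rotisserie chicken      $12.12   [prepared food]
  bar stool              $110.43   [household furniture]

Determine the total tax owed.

Laundry detergent $13.57: general merchandise → 6% → $0.81
Office chair $182.78: household furniture, buyer-exempt → 0% → $0.00
Extension cord $15.09: general merchandise → 6% → $0.91
Desk lamp $49.68: household furniture, buyer-exempt → 0% → $0.00
Wall clock $15.31: general merchandise → 6% → $0.92
Hot soup (large) $7.12: prepared food, buyer-exempt → 0% → $0.00
Spiral notebook $6.65: general merchandise → 6% → $0.40
Storage bin $23.90: general merchandise → 6% → $1.43
Wall mirror $132.64: household furniture, buyer-exempt → 0% → $0.00
Breakfast burrito $4.42: prepared food, buyer-exempt → 0% → $0.00
Rotisserie chicken $12.12: prepared food, buyer-exempt → 0% → $0.00
Bar stool $110.43: household furniture, buyer-exempt → 0% → $0.00
Total tax = $0.81 + $0.91 + $0.92 + $0.40 + $1.43 = $4.47

$4.47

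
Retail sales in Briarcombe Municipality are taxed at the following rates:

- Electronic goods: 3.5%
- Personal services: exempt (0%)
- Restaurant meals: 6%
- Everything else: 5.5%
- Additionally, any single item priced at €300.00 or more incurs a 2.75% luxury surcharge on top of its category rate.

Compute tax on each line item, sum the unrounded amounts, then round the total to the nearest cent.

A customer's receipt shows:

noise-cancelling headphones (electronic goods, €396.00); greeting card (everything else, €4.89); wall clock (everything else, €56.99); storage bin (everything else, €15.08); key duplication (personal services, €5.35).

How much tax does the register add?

Noise-cancelling headphones €396.00: electronic goods → 3.5% + 2.75% surcharge = 6.25% → €24.75
Greeting card €4.89: everything else → 5.5% → €0.26895
Wall clock €56.99: everything else → 5.5% → €3.13445
Storage bin €15.08: everything else → 5.5% → €0.8294
Key duplication €5.35: personal services → 0% → €0.00
Unrounded tax sum = €28.9828 → €28.98

€28.98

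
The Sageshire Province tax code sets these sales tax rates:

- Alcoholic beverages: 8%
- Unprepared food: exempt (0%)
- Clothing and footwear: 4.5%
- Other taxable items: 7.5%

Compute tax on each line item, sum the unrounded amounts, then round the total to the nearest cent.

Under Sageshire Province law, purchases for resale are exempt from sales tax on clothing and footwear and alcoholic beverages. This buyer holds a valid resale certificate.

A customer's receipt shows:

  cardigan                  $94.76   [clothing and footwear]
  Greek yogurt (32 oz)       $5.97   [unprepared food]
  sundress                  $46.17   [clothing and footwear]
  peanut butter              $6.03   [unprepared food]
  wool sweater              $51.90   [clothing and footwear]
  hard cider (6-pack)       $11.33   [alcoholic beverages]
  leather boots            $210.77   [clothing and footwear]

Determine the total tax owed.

Cardigan $94.76: clothing and footwear, buyer-exempt → 0% → $0.00
Greek yogurt (32 oz) $5.97: unprepared food → 0% → $0.00
Sundress $46.17: clothing and footwear, buyer-exempt → 0% → $0.00
Peanut butter $6.03: unprepared food → 0% → $0.00
Wool sweater $51.90: clothing and footwear, buyer-exempt → 0% → $0.00
Hard cider (6-pack) $11.33: alcoholic beverages, buyer-exempt → 0% → $0.00
Leather boots $210.77: clothing and footwear, buyer-exempt → 0% → $0.00
Unrounded tax sum = $0.00 → $0.00

$0.00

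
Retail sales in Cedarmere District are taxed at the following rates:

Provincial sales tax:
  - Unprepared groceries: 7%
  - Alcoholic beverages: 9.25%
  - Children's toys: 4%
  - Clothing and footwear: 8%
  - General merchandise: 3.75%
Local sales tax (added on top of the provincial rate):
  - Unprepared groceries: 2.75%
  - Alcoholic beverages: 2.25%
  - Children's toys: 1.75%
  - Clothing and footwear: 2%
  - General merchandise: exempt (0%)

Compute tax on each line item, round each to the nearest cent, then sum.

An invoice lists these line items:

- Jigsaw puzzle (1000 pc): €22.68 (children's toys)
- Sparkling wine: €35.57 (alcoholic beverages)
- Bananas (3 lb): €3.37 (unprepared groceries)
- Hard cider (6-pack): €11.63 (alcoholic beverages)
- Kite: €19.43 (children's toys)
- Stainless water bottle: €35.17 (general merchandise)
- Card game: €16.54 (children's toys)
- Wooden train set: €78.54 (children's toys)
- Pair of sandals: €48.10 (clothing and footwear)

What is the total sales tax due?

€19.78

Jigsaw puzzle (1000 pc) €22.68: children's toys → 4% + 1.75% local = 5.75% → €1.30
Sparkling wine €35.57: alcoholic beverages → 9.25% + 2.25% local = 11.5% → €4.09
Bananas (3 lb) €3.37: unprepared groceries → 7% + 2.75% local = 9.75% → €0.33
Hard cider (6-pack) €11.63: alcoholic beverages → 9.25% + 2.25% local = 11.5% → €1.34
Kite €19.43: children's toys → 4% + 1.75% local = 5.75% → €1.12
Stainless water bottle €35.17: general merchandise → 3.75% + 0% local = 3.75% → €1.32
Card game €16.54: children's toys → 4% + 1.75% local = 5.75% → €0.95
Wooden train set €78.54: children's toys → 4% + 1.75% local = 5.75% → €4.52
Pair of sandals €48.10: clothing and footwear → 8% + 2% local = 10% → €4.81
Total tax = €1.30 + €4.09 + €0.33 + €1.34 + €1.12 + €1.32 + €0.95 + €4.52 + €4.81 = €19.78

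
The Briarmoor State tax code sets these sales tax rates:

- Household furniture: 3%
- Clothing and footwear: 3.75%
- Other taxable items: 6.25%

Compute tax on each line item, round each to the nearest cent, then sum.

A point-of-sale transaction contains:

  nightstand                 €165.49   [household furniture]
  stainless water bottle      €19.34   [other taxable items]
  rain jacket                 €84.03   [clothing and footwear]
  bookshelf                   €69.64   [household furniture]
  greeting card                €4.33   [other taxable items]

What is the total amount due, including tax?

€354.51

Nightstand €165.49: household furniture → 3% → €4.96
Stainless water bottle €19.34: other taxable items → 6.25% → €1.21
Rain jacket €84.03: clothing and footwear → 3.75% → €3.15
Bookshelf €69.64: household furniture → 3% → €2.09
Greeting card €4.33: other taxable items → 6.25% → €0.27
Subtotal = €342.83; tax = €11.68; total due = €354.51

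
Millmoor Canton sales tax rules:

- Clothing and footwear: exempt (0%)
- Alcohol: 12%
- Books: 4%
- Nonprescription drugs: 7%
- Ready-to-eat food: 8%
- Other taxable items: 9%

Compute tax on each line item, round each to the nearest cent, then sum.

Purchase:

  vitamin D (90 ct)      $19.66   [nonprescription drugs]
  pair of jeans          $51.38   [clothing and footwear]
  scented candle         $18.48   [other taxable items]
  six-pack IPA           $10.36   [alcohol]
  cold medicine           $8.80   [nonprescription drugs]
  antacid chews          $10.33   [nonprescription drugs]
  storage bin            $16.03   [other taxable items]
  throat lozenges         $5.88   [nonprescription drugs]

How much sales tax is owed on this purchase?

Vitamin D (90 ct) $19.66: nonprescription drugs → 7% → $1.38
Pair of jeans $51.38: clothing and footwear → 0% → $0.00
Scented candle $18.48: other taxable items → 9% → $1.66
Six-pack IPA $10.36: alcohol → 12% → $1.24
Cold medicine $8.80: nonprescription drugs → 7% → $0.62
Antacid chews $10.33: nonprescription drugs → 7% → $0.72
Storage bin $16.03: other taxable items → 9% → $1.44
Throat lozenges $5.88: nonprescription drugs → 7% → $0.41
Total tax = $1.38 + $1.66 + $1.24 + $0.62 + $0.72 + $1.44 + $0.41 = $7.47

$7.47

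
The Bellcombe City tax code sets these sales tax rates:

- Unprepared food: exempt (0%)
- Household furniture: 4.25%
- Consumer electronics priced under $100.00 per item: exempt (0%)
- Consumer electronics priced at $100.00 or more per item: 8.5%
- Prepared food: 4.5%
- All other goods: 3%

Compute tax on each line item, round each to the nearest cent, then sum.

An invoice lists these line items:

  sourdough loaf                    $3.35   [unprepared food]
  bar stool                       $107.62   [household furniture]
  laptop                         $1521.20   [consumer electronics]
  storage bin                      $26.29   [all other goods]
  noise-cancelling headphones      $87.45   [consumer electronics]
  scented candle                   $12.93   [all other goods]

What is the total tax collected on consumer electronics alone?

Laptop $1521.20: consumer electronics, $100.00 or more → 8.5% → $129.30
Noise-cancelling headphones $87.45: consumer electronics, under $100.00 → 0% → $0.00
Tax on consumer electronics = $129.30 + $0.00 = $129.30

$129.30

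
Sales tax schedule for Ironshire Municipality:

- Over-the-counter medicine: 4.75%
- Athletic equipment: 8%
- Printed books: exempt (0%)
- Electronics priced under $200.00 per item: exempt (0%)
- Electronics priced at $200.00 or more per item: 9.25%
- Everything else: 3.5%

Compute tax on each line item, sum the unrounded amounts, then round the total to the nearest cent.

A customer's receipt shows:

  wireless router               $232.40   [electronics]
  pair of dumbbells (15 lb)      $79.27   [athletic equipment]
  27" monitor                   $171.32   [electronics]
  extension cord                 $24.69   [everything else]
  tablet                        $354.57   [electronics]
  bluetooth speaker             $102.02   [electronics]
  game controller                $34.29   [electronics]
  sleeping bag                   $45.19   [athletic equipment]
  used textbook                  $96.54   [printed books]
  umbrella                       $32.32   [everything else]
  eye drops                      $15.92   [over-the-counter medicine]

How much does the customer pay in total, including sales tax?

Wireless router $232.40: electronics, $200.00 or more → 9.25% → $21.497
Pair of dumbbells (15 lb) $79.27: athletic equipment → 8% → $6.3416
27" monitor $171.32: electronics, under $200.00 → 0% → $0.00
Extension cord $24.69: everything else → 3.5% → $0.86415
Tablet $354.57: electronics, $200.00 or more → 9.25% → $32.797725
Bluetooth speaker $102.02: electronics, under $200.00 → 0% → $0.00
Game controller $34.29: electronics, under $200.00 → 0% → $0.00
Sleeping bag $45.19: athletic equipment → 8% → $3.6152
Used textbook $96.54: printed books → 0% → $0.00
Umbrella $32.32: everything else → 3.5% → $1.1312
Eye drops $15.92: over-the-counter medicine → 4.75% → $0.7562
Subtotal = $1188.53; unrounded tax = $67.003075 → $67.00; total due = $1255.53

$1255.53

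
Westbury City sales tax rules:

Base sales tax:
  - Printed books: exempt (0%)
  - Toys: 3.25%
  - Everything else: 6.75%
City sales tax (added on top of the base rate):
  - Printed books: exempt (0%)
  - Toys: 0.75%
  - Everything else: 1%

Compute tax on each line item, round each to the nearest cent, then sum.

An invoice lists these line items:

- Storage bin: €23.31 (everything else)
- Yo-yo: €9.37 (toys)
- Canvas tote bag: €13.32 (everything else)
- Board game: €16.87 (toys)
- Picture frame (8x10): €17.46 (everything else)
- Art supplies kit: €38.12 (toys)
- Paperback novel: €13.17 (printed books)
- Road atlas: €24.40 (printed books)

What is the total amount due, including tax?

Storage bin €23.31: everything else → 6.75% + 1% city = 7.75% → €1.81
Yo-yo €9.37: toys → 3.25% + 0.75% city = 4% → €0.37
Canvas tote bag €13.32: everything else → 6.75% + 1% city = 7.75% → €1.03
Board game €16.87: toys → 3.25% + 0.75% city = 4% → €0.67
Picture frame (8x10) €17.46: everything else → 6.75% + 1% city = 7.75% → €1.35
Art supplies kit €38.12: toys → 3.25% + 0.75% city = 4% → €1.52
Paperback novel €13.17: printed books → 0% + 0% city = 0% → €0.00
Road atlas €24.40: printed books → 0% + 0% city = 0% → €0.00
Subtotal = €156.02; tax = €6.75; total due = €162.77

€162.77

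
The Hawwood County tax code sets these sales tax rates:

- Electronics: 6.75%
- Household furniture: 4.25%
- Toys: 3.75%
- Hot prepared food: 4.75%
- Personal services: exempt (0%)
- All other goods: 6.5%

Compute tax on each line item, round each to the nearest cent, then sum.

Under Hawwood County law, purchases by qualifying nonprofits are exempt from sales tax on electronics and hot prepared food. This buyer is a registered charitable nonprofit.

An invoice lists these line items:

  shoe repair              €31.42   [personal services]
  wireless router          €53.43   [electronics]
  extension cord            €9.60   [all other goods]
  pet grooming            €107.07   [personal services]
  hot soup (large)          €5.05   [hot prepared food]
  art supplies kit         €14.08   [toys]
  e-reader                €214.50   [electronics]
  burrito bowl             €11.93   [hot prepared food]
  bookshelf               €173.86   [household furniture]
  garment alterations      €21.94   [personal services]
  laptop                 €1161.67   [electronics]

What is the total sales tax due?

Shoe repair €31.42: personal services → 0% → €0.00
Wireless router €53.43: electronics, buyer-exempt → 0% → €0.00
Extension cord €9.60: all other goods → 6.5% → €0.62
Pet grooming €107.07: personal services → 0% → €0.00
Hot soup (large) €5.05: hot prepared food, buyer-exempt → 0% → €0.00
Art supplies kit €14.08: toys → 3.75% → €0.53
E-reader €214.50: electronics, buyer-exempt → 0% → €0.00
Burrito bowl €11.93: hot prepared food, buyer-exempt → 0% → €0.00
Bookshelf €173.86: household furniture → 4.25% → €7.39
Garment alterations €21.94: personal services → 0% → €0.00
Laptop €1161.67: electronics, buyer-exempt → 0% → €0.00
Total tax = €0.62 + €0.53 + €7.39 = €8.54

€8.54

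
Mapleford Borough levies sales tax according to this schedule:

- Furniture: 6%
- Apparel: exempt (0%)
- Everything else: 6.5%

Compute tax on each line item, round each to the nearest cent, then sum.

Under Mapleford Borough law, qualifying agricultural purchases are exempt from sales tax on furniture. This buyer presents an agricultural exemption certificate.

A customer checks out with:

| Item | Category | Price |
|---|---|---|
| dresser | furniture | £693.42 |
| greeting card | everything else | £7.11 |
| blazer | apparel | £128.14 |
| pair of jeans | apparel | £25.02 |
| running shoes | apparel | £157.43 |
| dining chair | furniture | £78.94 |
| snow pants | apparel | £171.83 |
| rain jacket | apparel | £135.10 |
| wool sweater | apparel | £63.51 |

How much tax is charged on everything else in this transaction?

£0.46

Greeting card £7.11: everything else → 6.5% → £0.46
Tax on everything else = £0.46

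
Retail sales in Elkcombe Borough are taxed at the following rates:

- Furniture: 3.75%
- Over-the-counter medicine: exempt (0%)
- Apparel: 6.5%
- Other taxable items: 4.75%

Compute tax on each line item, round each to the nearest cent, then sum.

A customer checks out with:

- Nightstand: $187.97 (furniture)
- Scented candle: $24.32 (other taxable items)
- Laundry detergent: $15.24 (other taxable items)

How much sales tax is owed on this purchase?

$8.93

Nightstand $187.97: furniture → 3.75% → $7.05
Scented candle $24.32: other taxable items → 4.75% → $1.16
Laundry detergent $15.24: other taxable items → 4.75% → $0.72
Total tax = $7.05 + $1.16 + $0.72 = $8.93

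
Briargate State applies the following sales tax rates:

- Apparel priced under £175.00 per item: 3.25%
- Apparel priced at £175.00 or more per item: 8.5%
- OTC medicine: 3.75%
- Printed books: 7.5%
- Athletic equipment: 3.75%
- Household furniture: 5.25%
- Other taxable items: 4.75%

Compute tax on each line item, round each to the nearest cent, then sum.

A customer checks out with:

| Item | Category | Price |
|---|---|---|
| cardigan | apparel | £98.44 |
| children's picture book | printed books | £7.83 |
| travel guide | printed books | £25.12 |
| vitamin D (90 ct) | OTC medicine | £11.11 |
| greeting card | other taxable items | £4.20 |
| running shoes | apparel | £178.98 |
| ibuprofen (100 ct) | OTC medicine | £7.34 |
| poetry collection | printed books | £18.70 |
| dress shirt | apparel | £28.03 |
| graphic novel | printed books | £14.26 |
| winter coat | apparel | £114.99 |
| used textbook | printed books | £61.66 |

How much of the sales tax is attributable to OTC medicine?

£0.70

Vitamin D (90 ct) £11.11: OTC medicine → 3.75% → £0.42
Ibuprofen (100 ct) £7.34: OTC medicine → 3.75% → £0.28
Tax on OTC medicine = £0.42 + £0.28 = £0.70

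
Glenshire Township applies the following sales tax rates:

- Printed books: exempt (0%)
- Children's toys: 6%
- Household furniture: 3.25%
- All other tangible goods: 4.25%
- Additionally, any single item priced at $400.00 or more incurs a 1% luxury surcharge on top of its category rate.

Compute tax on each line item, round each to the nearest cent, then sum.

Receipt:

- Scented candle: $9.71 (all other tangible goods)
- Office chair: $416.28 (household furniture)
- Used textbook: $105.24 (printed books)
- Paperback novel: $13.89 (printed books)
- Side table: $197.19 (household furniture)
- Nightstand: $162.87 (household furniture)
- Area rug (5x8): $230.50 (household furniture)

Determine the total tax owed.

Scented candle $9.71: all other tangible goods → 4.25% → $0.41
Office chair $416.28: household furniture → 3.25% + 1% surcharge = 4.25% → $17.69
Used textbook $105.24: printed books → 0% → $0.00
Paperback novel $13.89: printed books → 0% → $0.00
Side table $197.19: household furniture → 3.25% → $6.41
Nightstand $162.87: household furniture → 3.25% → $5.29
Area rug (5x8) $230.50: household furniture → 3.25% → $7.49
Total tax = $0.41 + $17.69 + $6.41 + $5.29 + $7.49 = $37.29

$37.29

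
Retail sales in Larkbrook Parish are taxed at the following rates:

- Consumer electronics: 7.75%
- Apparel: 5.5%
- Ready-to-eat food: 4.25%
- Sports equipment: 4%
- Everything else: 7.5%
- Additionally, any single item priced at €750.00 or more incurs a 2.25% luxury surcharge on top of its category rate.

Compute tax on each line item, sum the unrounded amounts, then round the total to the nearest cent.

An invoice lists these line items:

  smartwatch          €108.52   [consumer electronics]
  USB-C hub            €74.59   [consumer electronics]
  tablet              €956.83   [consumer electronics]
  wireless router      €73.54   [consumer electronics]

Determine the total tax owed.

Smartwatch €108.52: consumer electronics → 7.75% → €8.4103
USB-C hub €74.59: consumer electronics → 7.75% → €5.780725
Tablet €956.83: consumer electronics → 7.75% + 2.25% surcharge = 10% → €95.683
Wireless router €73.54: consumer electronics → 7.75% → €5.69935
Unrounded tax sum = €115.573375 → €115.57

€115.57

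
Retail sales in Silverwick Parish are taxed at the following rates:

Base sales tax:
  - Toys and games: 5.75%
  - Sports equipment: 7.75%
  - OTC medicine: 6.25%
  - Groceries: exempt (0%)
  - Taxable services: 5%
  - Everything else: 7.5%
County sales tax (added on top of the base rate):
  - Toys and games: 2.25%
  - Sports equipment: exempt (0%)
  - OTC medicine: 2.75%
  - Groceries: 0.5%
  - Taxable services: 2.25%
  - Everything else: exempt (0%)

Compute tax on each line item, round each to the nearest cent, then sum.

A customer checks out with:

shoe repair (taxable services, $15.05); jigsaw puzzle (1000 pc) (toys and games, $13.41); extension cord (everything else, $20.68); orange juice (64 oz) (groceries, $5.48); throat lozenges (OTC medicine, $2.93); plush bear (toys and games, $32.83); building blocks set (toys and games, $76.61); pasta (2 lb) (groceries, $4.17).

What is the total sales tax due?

$12.78

Shoe repair $15.05: taxable services → 5% + 2.25% county = 7.25% → $1.09
Jigsaw puzzle (1000 pc) $13.41: toys and games → 5.75% + 2.25% county = 8% → $1.07
Extension cord $20.68: everything else → 7.5% + 0% county = 7.5% → $1.55
Orange juice (64 oz) $5.48: groceries → 0% + 0.5% county = 0.5% → $0.03
Throat lozenges $2.93: OTC medicine → 6.25% + 2.75% county = 9% → $0.26
Plush bear $32.83: toys and games → 5.75% + 2.25% county = 8% → $2.63
Building blocks set $76.61: toys and games → 5.75% + 2.25% county = 8% → $6.13
Pasta (2 lb) $4.17: groceries → 0% + 0.5% county = 0.5% → $0.02
Total tax = $1.09 + $1.07 + $1.55 + $0.03 + $0.26 + $2.63 + $6.13 + $0.02 = $12.78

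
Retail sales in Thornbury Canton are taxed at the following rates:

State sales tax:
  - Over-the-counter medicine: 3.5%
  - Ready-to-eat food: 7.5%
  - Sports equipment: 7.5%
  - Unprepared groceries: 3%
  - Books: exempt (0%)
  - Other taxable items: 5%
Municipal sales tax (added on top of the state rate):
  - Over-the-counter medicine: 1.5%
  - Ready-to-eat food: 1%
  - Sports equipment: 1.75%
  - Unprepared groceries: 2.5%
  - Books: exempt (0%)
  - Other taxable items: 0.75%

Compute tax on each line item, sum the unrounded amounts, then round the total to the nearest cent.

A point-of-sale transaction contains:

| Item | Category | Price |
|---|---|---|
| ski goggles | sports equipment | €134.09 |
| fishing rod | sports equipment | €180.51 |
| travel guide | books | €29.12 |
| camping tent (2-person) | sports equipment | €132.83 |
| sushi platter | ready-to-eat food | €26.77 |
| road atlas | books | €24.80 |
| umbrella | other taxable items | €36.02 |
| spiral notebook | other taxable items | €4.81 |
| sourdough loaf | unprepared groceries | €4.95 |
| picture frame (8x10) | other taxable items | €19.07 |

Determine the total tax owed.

€47.38

Ski goggles €134.09: sports equipment → 7.5% + 1.75% municipal = 9.25% → €12.403325
Fishing rod €180.51: sports equipment → 7.5% + 1.75% municipal = 9.25% → €16.697175
Travel guide €29.12: books → 0% + 0% municipal = 0% → €0.00
Camping tent (2-person) €132.83: sports equipment → 7.5% + 1.75% municipal = 9.25% → €12.286775
Sushi platter €26.77: ready-to-eat food → 7.5% + 1% municipal = 8.5% → €2.27545
Road atlas €24.80: books → 0% + 0% municipal = 0% → €0.00
Umbrella €36.02: other taxable items → 5% + 0.75% municipal = 5.75% → €2.07115
Spiral notebook €4.81: other taxable items → 5% + 0.75% municipal = 5.75% → €0.276575
Sourdough loaf €4.95: unprepared groceries → 3% + 2.5% municipal = 5.5% → €0.27225
Picture frame (8x10) €19.07: other taxable items → 5% + 0.75% municipal = 5.75% → €1.096525
Unrounded tax sum = €47.379225 → €47.38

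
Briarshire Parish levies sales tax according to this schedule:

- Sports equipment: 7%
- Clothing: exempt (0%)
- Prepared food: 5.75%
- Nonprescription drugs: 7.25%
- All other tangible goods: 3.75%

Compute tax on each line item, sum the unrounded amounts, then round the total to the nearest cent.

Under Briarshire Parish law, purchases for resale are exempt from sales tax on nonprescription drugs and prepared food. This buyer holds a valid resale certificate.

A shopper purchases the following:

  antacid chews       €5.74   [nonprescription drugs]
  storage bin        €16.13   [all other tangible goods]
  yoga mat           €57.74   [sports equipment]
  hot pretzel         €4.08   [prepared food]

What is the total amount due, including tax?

€88.34

Antacid chews €5.74: nonprescription drugs, buyer-exempt → 0% → €0.00
Storage bin €16.13: all other tangible goods → 3.75% → €0.604875
Yoga mat €57.74: sports equipment → 7% → €4.0418
Hot pretzel €4.08: prepared food, buyer-exempt → 0% → €0.00
Subtotal = €83.69; unrounded tax = €4.646675 → €4.65; total due = €88.34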